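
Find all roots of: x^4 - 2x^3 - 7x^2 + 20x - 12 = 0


Let p(x) = x^4 - 2x^3 - 7x^2 + 20x - 12. By the rational root theorem (leading coefficient 1), any rational root is an integer divisor of 12: try ±1, ±2, ... in turn.
Test x = 1: value = 0 ✓, so (x - 1) is a factor.
Synthetic division by (x - 1): bring down 1; 1(1) - 2 = -1; (-1)(1) - 7 = -8; (-8)(1) + 20 = 12; 12(1) - 12 = 0 → quotient x^3 - x^2 - 8x + 12, remainder 0.
Continue with the quotient x^3 - x^2 - 8x + 12 (candidates must divide 12; re-test x = 1 first in case it repeats).
Test x = 1: value = 4 ≠ 0.
Test x = -1: value = 18 ≠ 0.
Test x = 2: value = 0 ✓, so (x - 2) is a factor.
Synthetic division by (x - 2): bring down 1; 1(2) - 1 = 1; 1(2) - 8 = -6; (-6)(2) + 12 = 0 → quotient x^2 + x - 6, remainder 0.
Solve the quadratic x^2 + x - 6 = 0: discriminant = 1^2 - 4(1)(-6) = 1 + 24 = 25.
sqrt(25) = 5, so x = (-1 ± 5)/2: x = 2 or x = -3.
Collecting all roots found:

x = -3, x = 1, x = 2 (multiplicity 2)


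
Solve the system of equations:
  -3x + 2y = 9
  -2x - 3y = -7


Using Cramer's rule:
Determinant D = (-3)(-3) - (-2)(2) = 9 + 4 = 13
Dx = (9)(-3) - (-7)(2) = -27 + 14 = -13
Dy = (-3)(-7) - (-2)(9) = 21 + 18 = 39
x = Dx/D = -13/13 = -1
y = Dy/D = 39/13 = 3

x = -1, y = 3


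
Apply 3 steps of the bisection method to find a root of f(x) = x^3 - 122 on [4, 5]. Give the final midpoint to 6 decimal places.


f(x) = x^3 - 122
f(4) = -58 < 0
f(5) = 3 > 0

Step 1: midpoint = (4.000000 + 5.000000)/2 = 4.500000
  f(4.500000) = -30.875000
  f(mid) < 0, so root is in [4.500000, 5.000000]

Step 2: midpoint = (4.500000 + 5.000000)/2 = 4.750000
  f(4.750000) = -14.828125
  f(mid) < 0, so root is in [4.750000, 5.000000]

Step 3: midpoint = (4.750000 + 5.000000)/2 = 4.875000
  f(4.875000) = -6.142578
  f(mid) < 0, so root is in [4.875000, 5.000000]

midpoint = 4.875000


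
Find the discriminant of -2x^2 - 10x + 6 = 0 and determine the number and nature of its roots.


For ax^2 + bx + c = 0, discriminant D = b^2 - 4ac
Here a = -2, b = -10, c = 6
D = (-10)^2 - 4(-2)(6) = 100 + 48 = 148

D = 148 > 0 but not a perfect square
The equation has 2 distinct real irrational roots.

Discriminant = 148, 2 distinct real irrational roots


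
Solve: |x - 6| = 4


An absolute value equation |expr| = 4 gives two cases:
Case 1: x - 6 = 4
  x = 10, so x = 10
Case 2: x - 6 = -4
  x = 2, so x = 2

x = 2, x = 10


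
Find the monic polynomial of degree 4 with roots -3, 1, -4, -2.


A monic polynomial with roots -3, 1, -4, -2 is:
p(x) = (x + 3)(x - 1)(x + 4)(x + 2)
After multiplying by (x + 3): x + 3
After multiplying by (x - 1): x^2 + 2x - 3
After multiplying by (x + 4): x^3 + 6x^2 + 5x - 12
After multiplying by (x + 2): x^4 + 8x^3 + 17x^2 - 2x - 24

x^4 + 8x^3 + 17x^2 - 2x - 24


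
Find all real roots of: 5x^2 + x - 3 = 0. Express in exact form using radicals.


Using the quadratic formula: x = (-b ± sqrt(b^2 - 4ac)) / (2a)
Here a = 5, b = 1, c = -3
Discriminant = b^2 - 4ac = 1^2 - 4(5)(-3) = 1 + 60 = 61
Since discriminant = 61 > 0, there are two real roots.
x = (-1 ± sqrt(61)) / 10
Numerically: x ≈ 0.6810 or x ≈ -0.8810

x = (-1 + sqrt(61)) / 10 or x = (-1 - sqrt(61)) / 10


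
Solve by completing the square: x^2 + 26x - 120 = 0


Start: x^2 + 26x - 120 = 0
Move constant: x^2 + 26x = 120
Half of 26 is 13, squared is 169
Add 169 to both sides: x^2 + 26x + 169 = 289
(x + 13)^2 = 289
x + 13 = ±17
x = -13 + 17 = 4 or x = -13 - 17 = -30

x = -30, x = 4


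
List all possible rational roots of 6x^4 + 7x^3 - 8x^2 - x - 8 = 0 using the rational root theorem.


Rational root theorem: possible roots are ±p/q where:
  p divides the constant term (-8): p ∈ {1, 2, 4, 8}
  q divides the leading coefficient (6): q ∈ {1, 2, 3, 6}

All possible rational roots: -8, -4, -8/3, -2, -4/3, -1, -2/3, -1/2, -1/3, -1/6, 1/6, 1/3, 1/2, 2/3, 1, 4/3, 2, 8/3, 4, 8

-8, -4, -8/3, -2, -4/3, -1, -2/3, -1/2, -1/3, -1/6, 1/6, 1/3, 1/2, 2/3, 1, 4/3, 2, 8/3, 4, 8


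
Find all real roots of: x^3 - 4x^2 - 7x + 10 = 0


Let p(x) = x^3 - 4x^2 - 7x + 10. By the rational root theorem (leading coefficient 1), any rational root is an integer divisor of 10: try ±1, ±2, ... in turn.
Test x = 1: value = 0 ✓, so (x - 1) is a factor.
Synthetic division by (x - 1): bring down 1; 1(1) - 4 = -3; (-3)(1) - 7 = -10; (-10)(1) + 10 = 0 → quotient x^2 - 3x - 10, remainder 0.
Solve the quadratic x^2 - 3x - 10 = 0: discriminant = (-3)^2 - 4(1)(-10) = 9 + 40 = 49.
sqrt(49) = 7, so x = (3 ± 7)/2: x = 5 or x = -2.

x = -2, x = 1, x = 5


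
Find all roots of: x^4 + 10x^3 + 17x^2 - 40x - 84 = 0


Let p(x) = x^4 + 10x^3 + 17x^2 - 40x - 84. By the rational root theorem (leading coefficient 1), any rational root is an integer divisor of 84: try ±1, ±2, ... in turn.
Test x = 1: value = -96 ≠ 0.
Test x = -1: value = -36 ≠ 0.
Test x = 2: value = 0 ✓, so (x - 2) is a factor.
Synthetic division by (x - 2): bring down 1; 1(2) + 10 = 12; 12(2) + 17 = 41; 41(2) - 40 = 42; 42(2) - 84 = 0 → quotient x^3 + 12x^2 + 41x + 42, remainder 0.
Continue with the quotient x^3 + 12x^2 + 41x + 42 (candidates must divide 42; re-test x = 2 first in case it repeats).
Test x = 2: value = 180 ≠ 0.
Test x = -2: value = 0 ✓, so (x + 2) is a factor.
Synthetic division by (x + 2): bring down 1; 1(-2) + 12 = 10; 10(-2) + 41 = 21; 21(-2) + 42 = 0 → quotient x^2 + 10x + 21, remainder 0.
Solve the quadratic x^2 + 10x + 21 = 0: discriminant = 10^2 - 4(1)(21) = 100 - 84 = 16.
sqrt(16) = 4, so x = (-10 ± 4)/2: x = -3 or x = -7.
Collecting all roots found:

x = -7, x = -3, x = -2, x = 2


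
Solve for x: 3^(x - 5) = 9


Express both sides with the same base.
9 = 3^2
Since the bases match, equate exponents: x - 5 = 2
So x = 2 - (-5) = 7

x = 7


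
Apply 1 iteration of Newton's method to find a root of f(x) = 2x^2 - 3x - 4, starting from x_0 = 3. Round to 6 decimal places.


Newton's method: x_(n+1) = x_n - f(x_n)/f'(x_n)
f(x) = 2x^2 - 3x - 4
f'(x) = 4x - 3

Iteration 1:
  f(3.000000) = 5.000000
  f'(3.000000) = 9.000000
  x_1 = 3.000000 - (5.000000)/(9.000000) = 2.444444

x_1 = 2.444444


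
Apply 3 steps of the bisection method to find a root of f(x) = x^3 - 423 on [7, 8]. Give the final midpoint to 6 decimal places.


f(x) = x^3 - 423
f(7) = -80 < 0
f(8) = 89 > 0

Step 1: midpoint = (7.000000 + 8.000000)/2 = 7.500000
  f(7.500000) = -1.125000
  f(mid) < 0, so root is in [7.500000, 8.000000]

Step 2: midpoint = (7.500000 + 8.000000)/2 = 7.750000
  f(7.750000) = 42.484375
  f(mid) > 0, so root is in [7.500000, 7.750000]

Step 3: midpoint = (7.500000 + 7.750000)/2 = 7.625000
  f(7.625000) = 20.322266
  f(mid) > 0, so root is in [7.500000, 7.625000]

midpoint = 7.625000


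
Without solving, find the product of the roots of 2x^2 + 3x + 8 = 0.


By Vieta's formulas for ax^2 + bx + c = 0:
  Sum of roots = -b/a
  Product of roots = c/a

Here a = 2, b = 3, c = 8
Sum = -(3)/2 = -3/2
Product = 8/2 = 4

Product = 4


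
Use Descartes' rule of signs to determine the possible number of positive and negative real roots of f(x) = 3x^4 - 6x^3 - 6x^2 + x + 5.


Descartes' rule of signs:

For positive roots, count sign changes in f(x) = 3x^4 - 6x^3 - 6x^2 + x + 5:
Signs of coefficients: +, -, -, +, +
Number of sign changes: 2
Possible positive real roots: 2, 0

For negative roots, examine f(-x) = 3x^4 + 6x^3 - 6x^2 - x + 5:
Signs of coefficients: +, +, -, -, +
Number of sign changes: 2
Possible negative real roots: 2, 0

Positive roots: 2 or 0; Negative roots: 2 or 0


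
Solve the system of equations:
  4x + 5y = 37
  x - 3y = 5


Using Cramer's rule:
Determinant D = (4)(-3) - (1)(5) = -12 - 5 = -17
Dx = (37)(-3) - (5)(5) = -111 - 25 = -136
Dy = (4)(5) - (1)(37) = 20 - 37 = -17
x = Dx/D = -136/-17 = 8
y = Dy/D = -17/-17 = 1

x = 8, y = 1


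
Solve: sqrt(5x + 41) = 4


Square both sides: 5x + 41 = 4^2 = 16
5x = 16 - 41 = -25
x = -5
Check: sqrt(5*(-5) + 41) = sqrt(16) = 4 ✓

x = -5


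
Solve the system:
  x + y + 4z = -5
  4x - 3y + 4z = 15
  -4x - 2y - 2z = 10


Using Cramer's rule. Expand each determinant along the first row.
D  = 1*[(-3)*(-2) - 4*(-2)] - 1*[4*(-2) - 4*(-4)] + 4*[4*(-2) - (-3)*(-4)]
  = 1*(14) - 1*(8) + 4*(-20) = -74
Dx = (-5)*[(-3)*(-2) - 4*(-2)] - 1*[15*(-2) - 4*10] + 4*[15*(-2) - (-3)*10]
  = (-5)*(14) - 1*(-70) + 4*(0) = 0
Dy = 1*[15*(-2) - 4*10] - (-5)*[4*(-2) - 4*(-4)] + 4*[4*10 - 15*(-4)]
  = 1*(-70) - (-5)*(8) + 4*(100) = 370
Dz = 1*[(-3)*10 - 15*(-2)] - 1*[4*10 - 15*(-4)] + (-5)*[4*(-2) - (-3)*(-4)]
  = 1*(0) - 1*(100) + (-5)*(-20) = 0
x = Dx/D = 0/-74 = 0, y = Dy/D = 370/-74 = -5, z = Dz/D = 0/-74 = 0
Check eq1: (1)(0) + (1)(-5) + (4)(0) = -5 = -5 ✓
Check eq2: (4)(0) + (-3)(-5) + (4)(0) = 15 = 15 ✓
Check eq3: (-4)(0) + (-2)(-5) + (-2)(0) = 10 = 10 ✓

x = 0, y = -5, z = 0


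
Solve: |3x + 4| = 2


An absolute value equation |expr| = 2 gives two cases:
Case 1: 3x + 4 = 2
  3x = -2, so x = -2/3
Case 2: 3x + 4 = -2
  3x = -6, so x = -2

x = -2, x = -2/3


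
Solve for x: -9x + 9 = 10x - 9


Starting with: -9x + 9 = 10x - 9
Move all x terms to left: (-9 - 10)x = -9 - 9
Simplify: -19x = -18
Divide both sides by -19: x = 18/19

x = 18/19


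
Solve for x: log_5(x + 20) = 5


Convert to exponential form: x + 20 = 5^5 = 3125
x = 3125 - 20 = 3105
Check: log_5(3105 + 20) = log_5(3125) = log_5(3125) = 5 ✓

x = 3105


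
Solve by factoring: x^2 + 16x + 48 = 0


We need two numbers that multiply to 48 and add to 16.
Those numbers are 4 and 12 (since 4 * 12 = 48 and 4 + 12 = 16).
So x^2 + 16x + 48 = (x + 4)(x + 12) = 0
Setting each factor to zero: x = -4 or x = -12

x = -12, x = -4


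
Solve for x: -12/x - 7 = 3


Subtract -7 from both sides: -12/x = 10
Multiply both sides by x: -12 = 10 * x
Divide by 10: x = -6/5

x = -6/5


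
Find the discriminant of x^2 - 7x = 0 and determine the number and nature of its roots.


For ax^2 + bx + c = 0, discriminant D = b^2 - 4ac
Here a = 1, b = -7, c = 0
D = (-7)^2 - 4(1)(0) = 49 - 0 = 49

D = 49 > 0 and is a perfect square (sqrt = 7)
The equation has 2 distinct real rational roots.

Discriminant = 49, 2 distinct real rational roots


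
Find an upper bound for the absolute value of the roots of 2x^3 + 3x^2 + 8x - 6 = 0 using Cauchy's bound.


Cauchy's bound: all roots r satisfy |r| <= 1 + max(|a_i/a_n|) for i = 0,...,n-1
where a_n is the leading coefficient.

Coefficients: [2, 3, 8, -6]
Leading coefficient a_n = 2
Ratios |a_i/a_n|: 3/2, 4, 3
Maximum ratio: 4
Cauchy's bound: |r| <= 1 + 4 = 5

Upper bound = 5


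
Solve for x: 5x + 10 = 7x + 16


Starting with: 5x + 10 = 7x + 16
Move all x terms to left: (5 - 7)x = 16 - 10
Simplify: -2x = 6
Divide both sides by -2: x = -3

x = -3


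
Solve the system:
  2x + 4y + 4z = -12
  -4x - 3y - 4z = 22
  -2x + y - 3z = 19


Using Cramer's rule. Expand each determinant along the first row.
D  = 2*[(-3)*(-3) - (-4)*1] - 4*[(-4)*(-3) - (-4)*(-2)] + 4*[(-4)*1 - (-3)*(-2)]
  = 2*(13) - 4*(4) + 4*(-10) = -30
Dx = (-12)*[(-3)*(-3) - (-4)*1] - 4*[22*(-3) - (-4)*19] + 4*[22*1 - (-3)*19]
  = (-12)*(13) - 4*(10) + 4*(79) = 120
Dy = 2*[22*(-3) - (-4)*19] - (-12)*[(-4)*(-3) - (-4)*(-2)] + 4*[(-4)*19 - 22*(-2)]
  = 2*(10) - (-12)*(4) + 4*(-32) = -60
Dz = 2*[(-3)*19 - 22*1] - 4*[(-4)*19 - 22*(-2)] + (-12)*[(-4)*1 - (-3)*(-2)]
  = 2*(-79) - 4*(-32) + (-12)*(-10) = 90
x = Dx/D = 120/-30 = -4, y = Dy/D = -60/-30 = 2, z = Dz/D = 90/-30 = -3
Check eq1: (2)(-4) + (4)(2) + (4)(-3) = -12 = -12 ✓
Check eq2: (-4)(-4) + (-3)(2) + (-4)(-3) = 22 = 22 ✓
Check eq3: (-2)(-4) + (1)(2) + (-3)(-3) = 19 = 19 ✓

x = -4, y = 2, z = -3


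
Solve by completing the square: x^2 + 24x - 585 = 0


Start: x^2 + 24x - 585 = 0
Move constant: x^2 + 24x = 585
Half of 24 is 12, squared is 144
Add 144 to both sides: x^2 + 24x + 144 = 729
(x + 12)^2 = 729
x + 12 = ±27
x = -12 + 27 = 15 or x = -12 - 27 = -39

x = -39, x = 15


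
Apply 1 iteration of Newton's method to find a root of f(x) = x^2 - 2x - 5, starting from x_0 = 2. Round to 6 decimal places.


Newton's method: x_(n+1) = x_n - f(x_n)/f'(x_n)
f(x) = x^2 - 2x - 5
f'(x) = 2x - 2

Iteration 1:
  f(2.000000) = -5.000000
  f'(2.000000) = 2.000000
  x_1 = 2.000000 - (-5.000000)/(2.000000) = 4.500000

x_1 = 4.500000


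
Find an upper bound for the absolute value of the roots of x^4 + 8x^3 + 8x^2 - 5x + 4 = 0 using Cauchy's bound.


Cauchy's bound: all roots r satisfy |r| <= 1 + max(|a_i/a_n|) for i = 0,...,n-1
where a_n is the leading coefficient.

Coefficients: [1, 8, 8, -5, 4]
Leading coefficient a_n = 1
Ratios |a_i/a_n|: 8, 8, 5, 4
Maximum ratio: 8
Cauchy's bound: |r| <= 1 + 8 = 9

Upper bound = 9


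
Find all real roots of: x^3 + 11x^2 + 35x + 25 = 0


Let p(x) = x^3 + 11x^2 + 35x + 25. By the rational root theorem (leading coefficient 1), any rational root is an integer divisor of 25: try ±1, ±2, ... in turn.
Test x = 1: value = 72 ≠ 0.
Test x = -1: value = 0 ✓, so (x + 1) is a factor.
Synthetic division by (x + 1): bring down 1; 1(-1) + 11 = 10; 10(-1) + 35 = 25; 25(-1) + 25 = 0 → quotient x^2 + 10x + 25, remainder 0.
Solve the quadratic x^2 + 10x + 25 = 0: discriminant = 10^2 - 4(1)(25) = 100 - 100 = 0.
Discriminant = 0, so a double root: x = -10/2 = -5.

x = -5 (multiplicity 2), x = -1


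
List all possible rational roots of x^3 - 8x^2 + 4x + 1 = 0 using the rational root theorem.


Rational root theorem: possible roots are ±p/q where:
  p divides the constant term (1): p ∈ {1}
  q divides the leading coefficient (1): q ∈ {1}

All possible rational roots: -1, 1

-1, 1


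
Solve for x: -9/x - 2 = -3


Subtract -2 from both sides: -9/x = -1
Multiply both sides by x: -9 = -1 * x
Divide by -1: x = 9

x = 9


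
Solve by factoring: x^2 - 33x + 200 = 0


We need two numbers that multiply to 200 and add to -33.
Those numbers are -8 and -25 (since (-8) * (-25) = 200 and (-8) + (-25) = -33).
So x^2 - 33x + 200 = (x - 8)(x - 25) = 0
Setting each factor to zero: x = 8 or x = 25

x = 8, x = 25


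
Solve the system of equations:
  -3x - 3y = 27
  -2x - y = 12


Using Cramer's rule:
Determinant D = (-3)(-1) - (-2)(-3) = 3 - 6 = -3
Dx = (27)(-1) - (12)(-3) = -27 + 36 = 9
Dy = (-3)(12) - (-2)(27) = -36 + 54 = 18
x = Dx/D = 9/-3 = -3
y = Dy/D = 18/-3 = -6

x = -3, y = -6


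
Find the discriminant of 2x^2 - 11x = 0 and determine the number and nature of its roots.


For ax^2 + bx + c = 0, discriminant D = b^2 - 4ac
Here a = 2, b = -11, c = 0
D = (-11)^2 - 4(2)(0) = 121 - 0 = 121

D = 121 > 0 and is a perfect square (sqrt = 11)
The equation has 2 distinct real rational roots.

Discriminant = 121, 2 distinct real rational roots


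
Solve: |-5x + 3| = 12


An absolute value equation |expr| = 12 gives two cases:
Case 1: -5x + 3 = 12
  -5x = 9, so x = -9/5
Case 2: -5x + 3 = -12
  -5x = -15, so x = 3

x = -9/5, x = 3


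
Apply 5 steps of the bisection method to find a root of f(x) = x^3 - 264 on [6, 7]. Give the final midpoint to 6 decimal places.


f(x) = x^3 - 264
f(6) = -48 < 0
f(7) = 79 > 0

Step 1: midpoint = (6.000000 + 7.000000)/2 = 6.500000
  f(6.500000) = 10.625000
  f(mid) > 0, so root is in [6.000000, 6.500000]

Step 2: midpoint = (6.000000 + 6.500000)/2 = 6.250000
  f(6.250000) = -19.859375
  f(mid) < 0, so root is in [6.250000, 6.500000]

Step 3: midpoint = (6.250000 + 6.500000)/2 = 6.375000
  f(6.375000) = -4.916016
  f(mid) < 0, so root is in [6.375000, 6.500000]

Step 4: midpoint = (6.375000 + 6.500000)/2 = 6.437500
  f(6.437500) = 2.779053
  f(mid) > 0, so root is in [6.375000, 6.437500]

Step 5: midpoint = (6.375000 + 6.437500)/2 = 6.406250
  f(6.406250) = -1.087250
  f(mid) < 0, so root is in [6.406250, 6.437500]

midpoint = 6.406250


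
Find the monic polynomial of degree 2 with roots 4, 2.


A monic polynomial with roots 4, 2 is:
p(x) = (x - 4)(x - 2)
After multiplying by (x - 4): x - 4
After multiplying by (x - 2): x^2 - 6x + 8

x^2 - 6x + 8


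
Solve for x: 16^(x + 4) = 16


Express both sides with the same base.
16 = 16^1
Since the bases match, equate exponents: x + 4 = 1
So x = 1 - (4) = -3

x = -3


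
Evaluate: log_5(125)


We need the exponent such that 5^? = 125
5^3 = 125
Therefore log_5(125) = 3

3


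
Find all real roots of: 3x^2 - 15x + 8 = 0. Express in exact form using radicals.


Using the quadratic formula: x = (-b ± sqrt(b^2 - 4ac)) / (2a)
Here a = 3, b = -15, c = 8
Discriminant = b^2 - 4ac = (-15)^2 - 4(3)(8) = 225 - 96 = 129
Since discriminant = 129 > 0, there are two real roots.
x = (15 ± sqrt(129)) / 6
Numerically: x ≈ 4.3930 or x ≈ 0.6070

x = (15 + sqrt(129)) / 6 or x = (15 - sqrt(129)) / 6


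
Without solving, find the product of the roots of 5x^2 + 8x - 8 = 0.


By Vieta's formulas for ax^2 + bx + c = 0:
  Sum of roots = -b/a
  Product of roots = c/a

Here a = 5, b = 8, c = -8
Sum = -(8)/5 = -8/5
Product = -8/5 = -8/5

Product = -8/5


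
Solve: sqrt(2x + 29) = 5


Square both sides: 2x + 29 = 5^2 = 25
2x = 25 - 29 = -4
x = -2
Check: sqrt(2*(-2) + 29) = sqrt(25) = 5 ✓

x = -2


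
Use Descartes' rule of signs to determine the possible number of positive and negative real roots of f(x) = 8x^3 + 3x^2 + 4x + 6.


Descartes' rule of signs:

For positive roots, count sign changes in f(x) = 8x^3 + 3x^2 + 4x + 6:
Signs of coefficients: +, +, +, +
Number of sign changes: 0
Possible positive real roots: 0

For negative roots, examine f(-x) = -8x^3 + 3x^2 - 4x + 6:
Signs of coefficients: -, +, -, +
Number of sign changes: 3
Possible negative real roots: 3, 1

Positive roots: 0; Negative roots: 3 or 1


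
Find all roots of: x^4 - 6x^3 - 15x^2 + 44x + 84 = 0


Let p(x) = x^4 - 6x^3 - 15x^2 + 44x + 84. By the rational root theorem (leading coefficient 1), any rational root is an integer divisor of 84: try ±1, ±2, ... in turn.
Test x = 1: value = 108 ≠ 0.
Test x = -1: value = 32 ≠ 0.
Test x = 2: value = 80 ≠ 0.
Test x = -2: value = 0 ✓, so (x + 2) is a factor.
Synthetic division by (x + 2): bring down 1; 1(-2) - 6 = -8; (-8)(-2) - 15 = 1; 1(-2) + 44 = 42; 42(-2) + 84 = 0 → quotient x^3 - 8x^2 + x + 42, remainder 0.
Continue with the quotient x^3 - 8x^2 + x + 42 (candidates must divide 42; re-test x = -2 first in case it repeats).
Test x = -2: value = 0 ✓, so (x + 2) is a factor.
Synthetic division by (x + 2): bring down 1; 1(-2) - 8 = -10; (-10)(-2) + 1 = 21; 21(-2) + 42 = 0 → quotient x^2 - 10x + 21, remainder 0.
Solve the quadratic x^2 - 10x + 21 = 0: discriminant = (-10)^2 - 4(1)(21) = 100 - 84 = 16.
sqrt(16) = 4, so x = (10 ± 4)/2: x = 7 or x = 3.
Collecting all roots found:

x = -2 (multiplicity 2), x = 3, x = 7


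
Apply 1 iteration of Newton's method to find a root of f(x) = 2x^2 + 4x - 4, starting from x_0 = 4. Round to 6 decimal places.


Newton's method: x_(n+1) = x_n - f(x_n)/f'(x_n)
f(x) = 2x^2 + 4x - 4
f'(x) = 4x + 4

Iteration 1:
  f(4.000000) = 44.000000
  f'(4.000000) = 20.000000
  x_1 = 4.000000 - (44.000000)/(20.000000) = 1.800000

x_1 = 1.800000


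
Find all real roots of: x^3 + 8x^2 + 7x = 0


The constant term is 0, so x = 0 is a root. Factor out x:
  x(x^2 + 8x + 7) = 0
Solve the quadratic x^2 + 8x + 7 = 0: discriminant = 8^2 - 4(1)(7) = 64 - 28 = 36.
sqrt(36) = 6, so x = (-8 ± 6)/2: x = -1 or x = -7.

x = -7, x = -1, x = 0


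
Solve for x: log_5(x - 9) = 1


Convert to exponential form: x - 9 = 5^1 = 5
x = 5 + 9 = 14
Check: log_5(14 - 9) = log_5(5) = log_5(5) = 1 ✓

x = 14


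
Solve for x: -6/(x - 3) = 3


Multiply both sides by (x - 3): -6 = 3(x - 3)
Distribute: -6 = 3x - 9
3x = -6 + 9 = 3
x = 1

x = 1


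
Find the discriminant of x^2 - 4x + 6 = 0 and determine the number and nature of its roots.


For ax^2 + bx + c = 0, discriminant D = b^2 - 4ac
Here a = 1, b = -4, c = 6
D = (-4)^2 - 4(1)(6) = 16 - 24 = -8

D = -8 < 0
The equation has no real roots (2 complex conjugate roots).

Discriminant = -8, no real roots (2 complex conjugate roots)


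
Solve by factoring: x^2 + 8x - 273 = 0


We need two numbers that multiply to -273 and add to 8.
Those numbers are -13 and 21 (since (-13) * 21 = -273 and (-13) + 21 = 8).
So x^2 + 8x - 273 = (x - 13)(x + 21) = 0
Setting each factor to zero: x = 13 or x = -21

x = -21, x = 13


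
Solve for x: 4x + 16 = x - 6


Starting with: 4x + 16 = x - 6
Move all x terms to left: (4 - 1)x = -6 - 16
Simplify: 3x = -22
Divide both sides by 3: x = -22/3

x = -22/3


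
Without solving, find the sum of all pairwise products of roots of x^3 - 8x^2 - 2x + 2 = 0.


By Vieta's formulas for x^3 + bx^2 + cx + d = 0:
  r1 + r2 + r3 = -b/a = 8
  r1*r2 + r1*r3 + r2*r3 = c/a = -2
  r1*r2*r3 = -d/a = -2


Sum of pairwise products = -2


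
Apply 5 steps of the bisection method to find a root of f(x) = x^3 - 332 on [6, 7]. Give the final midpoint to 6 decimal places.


f(x) = x^3 - 332
f(6) = -116 < 0
f(7) = 11 > 0

Step 1: midpoint = (6.000000 + 7.000000)/2 = 6.500000
  f(6.500000) = -57.375000
  f(mid) < 0, so root is in [6.500000, 7.000000]

Step 2: midpoint = (6.500000 + 7.000000)/2 = 6.750000
  f(6.750000) = -24.453125
  f(mid) < 0, so root is in [6.750000, 7.000000]

Step 3: midpoint = (6.750000 + 7.000000)/2 = 6.875000
  f(6.875000) = -7.048828
  f(mid) < 0, so root is in [6.875000, 7.000000]

Step 4: midpoint = (6.875000 + 7.000000)/2 = 6.937500
  f(6.937500) = 1.894287
  f(mid) > 0, so root is in [6.875000, 6.937500]

Step 5: midpoint = (6.875000 + 6.937500)/2 = 6.906250
  f(6.906250) = -2.597504
  f(mid) < 0, so root is in [6.906250, 6.937500]

midpoint = 6.906250


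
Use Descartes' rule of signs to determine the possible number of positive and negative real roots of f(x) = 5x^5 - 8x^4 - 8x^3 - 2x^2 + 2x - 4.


Descartes' rule of signs:

For positive roots, count sign changes in f(x) = 5x^5 - 8x^4 - 8x^3 - 2x^2 + 2x - 4:
Signs of coefficients: +, -, -, -, +, -
Number of sign changes: 3
Possible positive real roots: 3, 1

For negative roots, examine f(-x) = -5x^5 - 8x^4 + 8x^3 - 2x^2 - 2x - 4:
Signs of coefficients: -, -, +, -, -, -
Number of sign changes: 2
Possible negative real roots: 2, 0

Positive roots: 3 or 1; Negative roots: 2 or 0


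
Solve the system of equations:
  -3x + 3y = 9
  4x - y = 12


Using Cramer's rule:
Determinant D = (-3)(-1) - (4)(3) = 3 - 12 = -9
Dx = (9)(-1) - (12)(3) = -9 - 36 = -45
Dy = (-3)(12) - (4)(9) = -36 - 36 = -72
x = Dx/D = -45/-9 = 5
y = Dy/D = -72/-9 = 8

x = 5, y = 8


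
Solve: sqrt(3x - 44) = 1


Square both sides: 3x - 44 = 1^2 = 1
3x = 1 + 44 = 45
x = 15
Check: sqrt(3*15 - 44) = sqrt(1) = 1 ✓

x = 15


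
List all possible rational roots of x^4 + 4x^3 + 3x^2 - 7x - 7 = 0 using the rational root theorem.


Rational root theorem: possible roots are ±p/q where:
  p divides the constant term (-7): p ∈ {1, 7}
  q divides the leading coefficient (1): q ∈ {1}

All possible rational roots: -7, -1, 1, 7

-7, -1, 1, 7


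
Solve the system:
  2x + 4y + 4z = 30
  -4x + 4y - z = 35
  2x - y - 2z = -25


Using Cramer's rule. Expand each determinant along the first row.
D  = 2*[4*(-2) - (-1)*(-1)] - 4*[(-4)*(-2) - (-1)*2] + 4*[(-4)*(-1) - 4*2]
  = 2*(-9) - 4*(10) + 4*(-4) = -74
Dx = 30*[4*(-2) - (-1)*(-1)] - 4*[35*(-2) - (-1)*(-25)] + 4*[35*(-1) - 4*(-25)]
  = 30*(-9) - 4*(-95) + 4*(65) = 370
Dy = 2*[35*(-2) - (-1)*(-25)] - 30*[(-4)*(-2) - (-1)*2] + 4*[(-4)*(-25) - 35*2]
  = 2*(-95) - 30*(10) + 4*(30) = -370
Dz = 2*[4*(-25) - 35*(-1)] - 4*[(-4)*(-25) - 35*2] + 30*[(-4)*(-1) - 4*2]
  = 2*(-65) - 4*(30) + 30*(-4) = -370
x = Dx/D = 370/-74 = -5, y = Dy/D = -370/-74 = 5, z = Dz/D = -370/-74 = 5
Check eq1: (2)(-5) + (4)(5) + (4)(5) = 30 = 30 ✓
Check eq2: (-4)(-5) + (4)(5) + (-1)(5) = 35 = 35 ✓
Check eq3: (2)(-5) + (-1)(5) + (-2)(5) = -25 = -25 ✓

x = -5, y = 5, z = 5


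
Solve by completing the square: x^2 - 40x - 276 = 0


Start: x^2 - 40x - 276 = 0
Move constant: x^2 - 40x = 276
Half of -40 is -20, squared is 400
Add 400 to both sides: x^2 - 40x + 400 = 676
(x - 20)^2 = 676
x - 20 = ±26
x = 20 + 26 = 46 or x = 20 - 26 = -6

x = -6, x = 46


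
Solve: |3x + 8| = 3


An absolute value equation |expr| = 3 gives two cases:
Case 1: 3x + 8 = 3
  3x = -5, so x = -5/3
Case 2: 3x + 8 = -3
  3x = -11, so x = -11/3

x = -11/3, x = -5/3


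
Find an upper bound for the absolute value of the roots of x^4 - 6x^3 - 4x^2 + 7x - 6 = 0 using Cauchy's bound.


Cauchy's bound: all roots r satisfy |r| <= 1 + max(|a_i/a_n|) for i = 0,...,n-1
where a_n is the leading coefficient.

Coefficients: [1, -6, -4, 7, -6]
Leading coefficient a_n = 1
Ratios |a_i/a_n|: 6, 4, 7, 6
Maximum ratio: 7
Cauchy's bound: |r| <= 1 + 7 = 8

Upper bound = 8


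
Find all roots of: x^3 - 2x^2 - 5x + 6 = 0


Let p(x) = x^3 - 2x^2 - 5x + 6. By the rational root theorem (leading coefficient 1), any rational root is an integer divisor of 6: try ±1, ±2, ... in turn.
Test x = 1: value = 0 ✓, so (x - 1) is a factor.
Synthetic division by (x - 1): bring down 1; 1(1) - 2 = -1; (-1)(1) - 5 = -6; (-6)(1) + 6 = 0 → quotient x^2 - x - 6, remainder 0.
Solve the quadratic x^2 - x - 6 = 0: discriminant = (-1)^2 - 4(1)(-6) = 1 + 24 = 25.
sqrt(25) = 5, so x = (1 ± 5)/2: x = 3 or x = -2.
Collecting all roots found:

x = -2, x = 1, x = 3


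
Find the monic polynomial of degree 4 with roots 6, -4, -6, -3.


A monic polynomial with roots 6, -4, -6, -3 is:
p(x) = (x - 6)(x + 4)(x + 6)(x + 3)
After multiplying by (x - 6): x - 6
After multiplying by (x + 4): x^2 - 2x - 24
After multiplying by (x + 6): x^3 + 4x^2 - 36x - 144
After multiplying by (x + 3): x^4 + 7x^3 - 24x^2 - 252x - 432

x^4 + 7x^3 - 24x^2 - 252x - 432


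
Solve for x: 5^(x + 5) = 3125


Express both sides with the same base.
3125 = 5^5
Since the bases match, equate exponents: x + 5 = 5
So x = 5 - (5) = 0

x = 0


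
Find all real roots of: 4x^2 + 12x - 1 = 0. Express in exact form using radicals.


Using the quadratic formula: x = (-b ± sqrt(b^2 - 4ac)) / (2a)
Here a = 4, b = 12, c = -1
Discriminant = b^2 - 4ac = 12^2 - 4(4)(-1) = 144 + 16 = 160
Since discriminant = 160 > 0, there are two real roots.
x = (-12 ± 4*sqrt(10)) / 8
Simplifying: x = (-3 ± sqrt(10)) / 2
Numerically: x ≈ 0.0811 or x ≈ -3.0811

x = (-3 + sqrt(10)) / 2 or x = (-3 - sqrt(10)) / 2


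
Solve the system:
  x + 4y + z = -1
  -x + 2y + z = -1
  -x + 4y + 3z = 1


Using Cramer's rule. Expand each determinant along the first row.
D  = 1*[2*3 - 1*4] - 4*[(-1)*3 - 1*(-1)] + 1*[(-1)*4 - 2*(-1)]
  = 1*(2) - 4*(-2) + 1*(-2) = 8
Dx = (-1)*[2*3 - 1*4] - 4*[(-1)*3 - 1*1] + 1*[(-1)*4 - 2*1]
  = (-1)*(2) - 4*(-4) + 1*(-6) = 8
Dy = 1*[(-1)*3 - 1*1] - (-1)*[(-1)*3 - 1*(-1)] + 1*[(-1)*1 - (-1)*(-1)]
  = 1*(-4) - (-1)*(-2) + 1*(-2) = -8
Dz = 1*[2*1 - (-1)*4] - 4*[(-1)*1 - (-1)*(-1)] + (-1)*[(-1)*4 - 2*(-1)]
  = 1*(6) - 4*(-2) + (-1)*(-2) = 16
x = Dx/D = 8/8 = 1, y = Dy/D = -8/8 = -1, z = Dz/D = 16/8 = 2
Check eq1: (1)(1) + (4)(-1) + (1)(2) = -1 = -1 ✓
Check eq2: (-1)(1) + (2)(-1) + (1)(2) = -1 = -1 ✓
Check eq3: (-1)(1) + (4)(-1) + (3)(2) = 1 = 1 ✓

x = 1, y = -1, z = 2


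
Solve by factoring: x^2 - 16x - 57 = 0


We need two numbers that multiply to -57 and add to -16.
Those numbers are 3 and -19 (since 3 * (-19) = -57 and 3 + (-19) = -16).
So x^2 - 16x - 57 = (x + 3)(x - 19) = 0
Setting each factor to zero: x = -3 or x = 19

x = -3, x = 19


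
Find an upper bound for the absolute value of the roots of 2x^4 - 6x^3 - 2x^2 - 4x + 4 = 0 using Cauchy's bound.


Cauchy's bound: all roots r satisfy |r| <= 1 + max(|a_i/a_n|) for i = 0,...,n-1
where a_n is the leading coefficient.

Coefficients: [2, -6, -2, -4, 4]
Leading coefficient a_n = 2
Ratios |a_i/a_n|: 3, 1, 2, 2
Maximum ratio: 3
Cauchy's bound: |r| <= 1 + 3 = 4

Upper bound = 4


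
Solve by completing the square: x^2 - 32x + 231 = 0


Start: x^2 - 32x + 231 = 0
Move constant: x^2 - 32x = -231
Half of -32 is -16, squared is 256
Add 256 to both sides: x^2 - 32x + 256 = 25
(x - 16)^2 = 25
x - 16 = ±5
x = 16 + 5 = 21 or x = 16 - 5 = 11

x = 11, x = 21


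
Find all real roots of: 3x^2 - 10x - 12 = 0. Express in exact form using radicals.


Using the quadratic formula: x = (-b ± sqrt(b^2 - 4ac)) / (2a)
Here a = 3, b = -10, c = -12
Discriminant = b^2 - 4ac = (-10)^2 - 4(3)(-12) = 100 + 144 = 244
Since discriminant = 244 > 0, there are two real roots.
x = (10 ± 2*sqrt(61)) / 6
Simplifying: x = (5 ± sqrt(61)) / 3
Numerically: x ≈ 4.2701 or x ≈ -0.9367

x = (5 + sqrt(61)) / 3 or x = (5 - sqrt(61)) / 3


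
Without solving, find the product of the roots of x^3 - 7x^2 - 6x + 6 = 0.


By Vieta's formulas for x^3 + bx^2 + cx + d = 0:
  r1 + r2 + r3 = -b/a = 7
  r1*r2 + r1*r3 + r2*r3 = c/a = -6
  r1*r2*r3 = -d/a = -6


Product = -6


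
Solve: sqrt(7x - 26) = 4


Square both sides: 7x - 26 = 4^2 = 16
7x = 16 + 26 = 42
x = 6
Check: sqrt(7*6 - 26) = sqrt(16) = 4 ✓

x = 6


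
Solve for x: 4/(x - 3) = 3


Multiply both sides by (x - 3): 4 = 3(x - 3)
Distribute: 4 = 3x - 9
3x = 4 + 9 = 13
x = 13/3

x = 13/3


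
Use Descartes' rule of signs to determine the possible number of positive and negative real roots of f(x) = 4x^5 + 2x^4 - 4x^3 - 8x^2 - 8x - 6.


Descartes' rule of signs:

For positive roots, count sign changes in f(x) = 4x^5 + 2x^4 - 4x^3 - 8x^2 - 8x - 6:
Signs of coefficients: +, +, -, -, -, -
Number of sign changes: 1
Possible positive real roots: 1

For negative roots, examine f(-x) = -4x^5 + 2x^4 + 4x^3 - 8x^2 + 8x - 6:
Signs of coefficients: -, +, +, -, +, -
Number of sign changes: 4
Possible negative real roots: 4, 2, 0

Positive roots: 1; Negative roots: 4 or 2 or 0


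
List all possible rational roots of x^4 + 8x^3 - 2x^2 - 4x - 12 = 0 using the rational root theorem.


Rational root theorem: possible roots are ±p/q where:
  p divides the constant term (-12): p ∈ {1, 2, 3, 4, 6, 12}
  q divides the leading coefficient (1): q ∈ {1}

All possible rational roots: -12, -6, -4, -3, -2, -1, 1, 2, 3, 4, 6, 12

-12, -6, -4, -3, -2, -1, 1, 2, 3, 4, 6, 12


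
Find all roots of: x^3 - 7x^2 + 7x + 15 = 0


Let p(x) = x^3 - 7x^2 + 7x + 15. By the rational root theorem (leading coefficient 1), any rational root is an integer divisor of 15: try ±1, ±2, ... in turn.
Test x = 1: value = 16 ≠ 0.
Test x = -1: value = 0 ✓, so (x + 1) is a factor.
Synthetic division by (x + 1): bring down 1; 1(-1) - 7 = -8; (-8)(-1) + 7 = 15; 15(-1) + 15 = 0 → quotient x^2 - 8x + 15, remainder 0.
Solve the quadratic x^2 - 8x + 15 = 0: discriminant = (-8)^2 - 4(1)(15) = 64 - 60 = 4.
sqrt(4) = 2, so x = (8 ± 2)/2: x = 5 or x = 3.
Collecting all roots found:

x = -1, x = 3, x = 5


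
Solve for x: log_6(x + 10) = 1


Convert to exponential form: x + 10 = 6^1 = 6
x = 6 - 10 = -4
Check: log_6(-4 + 10) = log_6(6) = log_6(6) = 1 ✓

x = -4


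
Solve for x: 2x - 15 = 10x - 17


Starting with: 2x - 15 = 10x - 17
Move all x terms to left: (2 - 10)x = -17 + 15
Simplify: -8x = -2
Divide both sides by -8: x = 1/4

x = 1/4


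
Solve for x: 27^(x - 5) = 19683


Express both sides with the same base.
19683 = 27^3
Since the bases match, equate exponents: x - 5 = 3
So x = 3 - (-5) = 8

x = 8


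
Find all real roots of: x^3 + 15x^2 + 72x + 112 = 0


Let p(x) = x^3 + 15x^2 + 72x + 112. By the rational root theorem (leading coefficient 1), any rational root is an integer divisor of 112: try ±1, ±2, ... in turn.
Test x = 1: value = 200 ≠ 0.
Test x = -1: value = 54 ≠ 0.
Test x = 2: value = 324 ≠ 0.
Test x = -2: value = 20 ≠ 0.
Test x = 4: value = 704 ≠ 0.
Test x = -4: value = 0 ✓, so (x + 4) is a factor.
Synthetic division by (x + 4): bring down 1; 1(-4) + 15 = 11; 11(-4) + 72 = 28; 28(-4) + 112 = 0 → quotient x^2 + 11x + 28, remainder 0.
Solve the quadratic x^2 + 11x + 28 = 0: discriminant = 11^2 - 4(1)(28) = 121 - 112 = 9.
sqrt(9) = 3, so x = (-11 ± 3)/2: x = -4 or x = -7.

x = -7, x = -4 (multiplicity 2)


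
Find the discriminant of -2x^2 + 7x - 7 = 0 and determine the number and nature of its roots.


For ax^2 + bx + c = 0, discriminant D = b^2 - 4ac
Here a = -2, b = 7, c = -7
D = (7)^2 - 4(-2)(-7) = 49 - 56 = -7

D = -7 < 0
The equation has no real roots (2 complex conjugate roots).

Discriminant = -7, no real roots (2 complex conjugate roots)


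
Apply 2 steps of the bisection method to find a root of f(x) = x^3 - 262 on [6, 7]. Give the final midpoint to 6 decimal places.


f(x) = x^3 - 262
f(6) = -46 < 0
f(7) = 81 > 0

Step 1: midpoint = (6.000000 + 7.000000)/2 = 6.500000
  f(6.500000) = 12.625000
  f(mid) > 0, so root is in [6.000000, 6.500000]

Step 2: midpoint = (6.000000 + 6.500000)/2 = 6.250000
  f(6.250000) = -17.859375
  f(mid) < 0, so root is in [6.250000, 6.500000]

midpoint = 6.250000


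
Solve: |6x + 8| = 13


An absolute value equation |expr| = 13 gives two cases:
Case 1: 6x + 8 = 13
  6x = 5, so x = 5/6
Case 2: 6x + 8 = -13
  6x = -21, so x = -7/2

x = -7/2, x = 5/6


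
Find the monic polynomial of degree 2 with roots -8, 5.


A monic polynomial with roots -8, 5 is:
p(x) = (x + 8)(x - 5)
After multiplying by (x + 8): x + 8
After multiplying by (x - 5): x^2 + 3x - 40

x^2 + 3x - 40


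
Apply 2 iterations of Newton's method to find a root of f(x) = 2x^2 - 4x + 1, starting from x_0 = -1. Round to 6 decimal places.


Newton's method: x_(n+1) = x_n - f(x_n)/f'(x_n)
f(x) = 2x^2 - 4x + 1
f'(x) = 4x - 4

Iteration 1:
  f(-1.000000) = 7.000000
  f'(-1.000000) = -8.000000
  x_1 = -1.000000 - (7.000000)/(-8.000000) = -0.125000

Iteration 2:
  f(-0.125000) = 1.531250
  f'(-0.125000) = -4.500000
  x_2 = -0.125000 - (1.531250)/(-4.500000) = 0.215278

x_2 = 0.215278


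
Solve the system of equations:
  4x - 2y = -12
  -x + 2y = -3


Using Cramer's rule:
Determinant D = (4)(2) - (-1)(-2) = 8 - 2 = 6
Dx = (-12)(2) - (-3)(-2) = -24 - 6 = -30
Dy = (4)(-3) - (-1)(-12) = -12 - 12 = -24
x = Dx/D = -30/6 = -5
y = Dy/D = -24/6 = -4

x = -5, y = -4


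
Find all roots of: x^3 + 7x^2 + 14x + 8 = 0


Let p(x) = x^3 + 7x^2 + 14x + 8. By the rational root theorem (leading coefficient 1), any rational root is an integer divisor of 8: try ±1, ±2, ... in turn.
Test x = 1: value = 30 ≠ 0.
Test x = -1: value = 0 ✓, so (x + 1) is a factor.
Synthetic division by (x + 1): bring down 1; 1(-1) + 7 = 6; 6(-1) + 14 = 8; 8(-1) + 8 = 0 → quotient x^2 + 6x + 8, remainder 0.
Solve the quadratic x^2 + 6x + 8 = 0: discriminant = 6^2 - 4(1)(8) = 36 - 32 = 4.
sqrt(4) = 2, so x = (-6 ± 2)/2: x = -2 or x = -4.
Collecting all roots found:

x = -4, x = -2, x = -1


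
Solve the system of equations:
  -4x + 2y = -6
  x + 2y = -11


Using Cramer's rule:
Determinant D = (-4)(2) - (1)(2) = -8 - 2 = -10
Dx = (-6)(2) - (-11)(2) = -12 + 22 = 10
Dy = (-4)(-11) - (1)(-6) = 44 + 6 = 50
x = Dx/D = 10/-10 = -1
y = Dy/D = 50/-10 = -5

x = -1, y = -5


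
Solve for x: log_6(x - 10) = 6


Convert to exponential form: x - 10 = 6^6 = 46656
x = 46656 + 10 = 46666
Check: log_6(46666 - 10) = log_6(46656) = log_6(46656) = 6 ✓

x = 46666


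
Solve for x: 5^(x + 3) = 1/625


Express both sides with the same base.
1/625 = 5^(-4)
Since the bases match, equate exponents: x + 3 = -4
So x = -4 - (3) = -7

x = -7


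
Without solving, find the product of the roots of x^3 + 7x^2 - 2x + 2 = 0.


By Vieta's formulas for x^3 + bx^2 + cx + d = 0:
  r1 + r2 + r3 = -b/a = -7
  r1*r2 + r1*r3 + r2*r3 = c/a = -2
  r1*r2*r3 = -d/a = -2


Product = -2


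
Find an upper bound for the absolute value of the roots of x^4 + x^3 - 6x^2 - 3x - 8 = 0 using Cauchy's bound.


Cauchy's bound: all roots r satisfy |r| <= 1 + max(|a_i/a_n|) for i = 0,...,n-1
where a_n is the leading coefficient.

Coefficients: [1, 1, -6, -3, -8]
Leading coefficient a_n = 1
Ratios |a_i/a_n|: 1, 6, 3, 8
Maximum ratio: 8
Cauchy's bound: |r| <= 1 + 8 = 9

Upper bound = 9


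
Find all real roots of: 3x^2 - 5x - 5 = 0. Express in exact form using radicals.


Using the quadratic formula: x = (-b ± sqrt(b^2 - 4ac)) / (2a)
Here a = 3, b = -5, c = -5
Discriminant = b^2 - 4ac = (-5)^2 - 4(3)(-5) = 25 + 60 = 85
Since discriminant = 85 > 0, there are two real roots.
x = (5 ± sqrt(85)) / 6
Numerically: x ≈ 2.3699 or x ≈ -0.7033

x = (5 + sqrt(85)) / 6 or x = (5 - sqrt(85)) / 6


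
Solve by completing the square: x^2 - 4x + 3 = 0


Start: x^2 - 4x + 3 = 0
Move constant: x^2 - 4x = -3
Half of -4 is -2, squared is 4
Add 4 to both sides: x^2 - 4x + 4 = 1
(x - 2)^2 = 1
x - 2 = ±1
x = 2 + 1 = 3 or x = 2 - 1 = 1

x = 1, x = 3


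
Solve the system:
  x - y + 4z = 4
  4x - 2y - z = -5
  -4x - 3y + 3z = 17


Using Cramer's rule. Expand each determinant along the first row.
D  = 1*[(-2)*3 - (-1)*(-3)] - (-1)*[4*3 - (-1)*(-4)] + 4*[4*(-3) - (-2)*(-4)]
  = 1*(-9) - (-1)*(8) + 4*(-20) = -81
Dx = 4*[(-2)*3 - (-1)*(-3)] - (-1)*[(-5)*3 - (-1)*17] + 4*[(-5)*(-3) - (-2)*17]
  = 4*(-9) - (-1)*(2) + 4*(49) = 162
Dy = 1*[(-5)*3 - (-1)*17] - 4*[4*3 - (-1)*(-4)] + 4*[4*17 - (-5)*(-4)]
  = 1*(2) - 4*(8) + 4*(48) = 162
Dz = 1*[(-2)*17 - (-5)*(-3)] - (-1)*[4*17 - (-5)*(-4)] + 4*[4*(-3) - (-2)*(-4)]
  = 1*(-49) - (-1)*(48) + 4*(-20) = -81
x = Dx/D = 162/-81 = -2, y = Dy/D = 162/-81 = -2, z = Dz/D = -81/-81 = 1
Check eq1: (1)(-2) + (-1)(-2) + (4)(1) = 4 = 4 ✓
Check eq2: (4)(-2) + (-2)(-2) + (-1)(1) = -5 = -5 ✓
Check eq3: (-4)(-2) + (-3)(-2) + (3)(1) = 17 = 17 ✓

x = -2, y = -2, z = 1


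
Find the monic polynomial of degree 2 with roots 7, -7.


A monic polynomial with roots 7, -7 is:
p(x) = (x - 7)(x + 7)
After multiplying by (x - 7): x - 7
After multiplying by (x + 7): x^2 - 49

x^2 - 49


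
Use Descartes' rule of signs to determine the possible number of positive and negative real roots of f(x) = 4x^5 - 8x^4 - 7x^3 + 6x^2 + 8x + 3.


Descartes' rule of signs:

For positive roots, count sign changes in f(x) = 4x^5 - 8x^4 - 7x^3 + 6x^2 + 8x + 3:
Signs of coefficients: +, -, -, +, +, +
Number of sign changes: 2
Possible positive real roots: 2, 0

For negative roots, examine f(-x) = -4x^5 - 8x^4 + 7x^3 + 6x^2 - 8x + 3:
Signs of coefficients: -, -, +, +, -, +
Number of sign changes: 3
Possible negative real roots: 3, 1

Positive roots: 2 or 0; Negative roots: 3 or 1


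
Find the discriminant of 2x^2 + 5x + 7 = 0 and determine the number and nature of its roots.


For ax^2 + bx + c = 0, discriminant D = b^2 - 4ac
Here a = 2, b = 5, c = 7
D = (5)^2 - 4(2)(7) = 25 - 56 = -31

D = -31 < 0
The equation has no real roots (2 complex conjugate roots).

Discriminant = -31, no real roots (2 complex conjugate roots)


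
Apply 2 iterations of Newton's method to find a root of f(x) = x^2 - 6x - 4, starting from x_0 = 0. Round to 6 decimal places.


Newton's method: x_(n+1) = x_n - f(x_n)/f'(x_n)
f(x) = x^2 - 6x - 4
f'(x) = 2x - 6

Iteration 1:
  f(0.000000) = -4.000000
  f'(0.000000) = -6.000000
  x_1 = 0.000000 - (-4.000000)/(-6.000000) = -0.666667

Iteration 2:
  f(-0.666667) = 0.444444
  f'(-0.666667) = -7.333333
  x_2 = -0.666667 - (0.444444)/(-7.333333) = -0.606061

x_2 = -0.606061


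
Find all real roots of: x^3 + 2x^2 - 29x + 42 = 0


Let p(x) = x^3 + 2x^2 - 29x + 42. By the rational root theorem (leading coefficient 1), any rational root is an integer divisor of 42: try ±1, ±2, ... in turn.
Test x = 1: value = 16 ≠ 0.
Test x = -1: value = 72 ≠ 0.
Test x = 2: value = 0 ✓, so (x - 2) is a factor.
Synthetic division by (x - 2): bring down 1; 1(2) + 2 = 4; 4(2) - 29 = -21; (-21)(2) + 42 = 0 → quotient x^2 + 4x - 21, remainder 0.
Solve the quadratic x^2 + 4x - 21 = 0: discriminant = 4^2 - 4(1)(-21) = 16 + 84 = 100.
sqrt(100) = 10, so x = (-4 ± 10)/2: x = 3 or x = -7.

x = -7, x = 2, x = 3


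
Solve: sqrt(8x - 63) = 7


Square both sides: 8x - 63 = 7^2 = 49
8x = 49 + 63 = 112
x = 14
Check: sqrt(8*14 - 63) = sqrt(49) = 7 ✓

x = 14


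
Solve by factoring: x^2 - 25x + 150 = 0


We need two numbers that multiply to 150 and add to -25.
Those numbers are -10 and -15 (since (-10) * (-15) = 150 and (-10) + (-15) = -25).
So x^2 - 25x + 150 = (x - 10)(x - 15) = 0
Setting each factor to zero: x = 10 or x = 15

x = 10, x = 15


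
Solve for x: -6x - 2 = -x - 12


Starting with: -6x - 2 = -x - 12
Move all x terms to left: (-6 + 1)x = -12 + 2
Simplify: -5x = -10
Divide both sides by -5: x = 2

x = 2
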